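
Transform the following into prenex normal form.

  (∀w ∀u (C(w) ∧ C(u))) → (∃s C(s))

∃w ∃u ∃s (¬C(w) ∨ ¬C(u) ∨ C(s))

Eliminate → and ↔ using ¬ and ∨.
  ¬(∀w ∀u (C(w) ∧ C(u))) ∨ (∃s C(s))
Push ¬ through the quantifiers and connectives to reach negation normal form:
  (∃w ∃u (¬C(w) ∨ ¬C(u))) ∨ (∃s C(s))
Extract every quantifier outward, since the variables are now distinct and don't occur free across branches:
  ∃w ∃u ∃s (¬C(w) ∨ ¬C(u) ∨ C(s))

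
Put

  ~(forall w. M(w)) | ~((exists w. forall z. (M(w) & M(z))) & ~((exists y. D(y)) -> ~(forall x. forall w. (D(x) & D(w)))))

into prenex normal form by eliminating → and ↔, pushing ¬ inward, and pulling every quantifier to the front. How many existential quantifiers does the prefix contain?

4

Eliminate → and ↔ using ¬ and ∨.
  ~(forall w. M(w)) | ~((exists w. forall z. (M(w) & M(z))) & ~(~(exists y. D(y)) | ~(forall x. forall w. (D(x) & D(w)))))
Push ¬ through the quantifiers and connectives to reach negation normal form:
  (exists w. ~M(w)) | (forall w. exists z. (~M(w) | ~M(z))) | (forall y. ~D(y)) | (exists x. exists w. (~D(x) | ~D(w)))
Rename bound variables to avoid capture: w↦u, w↦r.
  (exists w. ~M(w)) | (forall u. exists z. (~M(u) | ~M(z))) | (forall y. ~D(y)) | (exists x. exists r. (~D(x) | ~D(r)))
Pull the quantifiers to the front (each side's bound variable is not free in the other side):
  exists w. forall u. exists z. forall y. exists x. exists r. (~M(w) | ~M(u) | ~M(z) | ~D(y) | ~D(x) | ~D(r))
The prefix is exists w forall u exists z forall y exists x exists r: 2 universal, 4 existential.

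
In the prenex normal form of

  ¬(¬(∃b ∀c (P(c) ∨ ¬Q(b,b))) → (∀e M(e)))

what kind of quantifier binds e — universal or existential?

First replace A → B with ¬A ∨ B.
  ¬(¬¬(∃b ∀c (P(c) ∨ ¬Q(b,b))) ∨ (∀e M(e)))
Push ¬ through the quantifiers and connectives to reach negation normal form:
  (∀b ∃c (¬P(c) ∧ Q(b,b))) ∧ (∃e ¬M(e))
All bound variables are already distinct, so no renaming is needed.
Finally move all quantifiers to the prefix:
  ∀b ∃c ∃e (¬P(c) ∧ Q(b,b) ∧ ¬M(e))
The quantifier ∀e sits under an odd number of negations (counting the antecedent side of each →), so it flips to ∃e.

existential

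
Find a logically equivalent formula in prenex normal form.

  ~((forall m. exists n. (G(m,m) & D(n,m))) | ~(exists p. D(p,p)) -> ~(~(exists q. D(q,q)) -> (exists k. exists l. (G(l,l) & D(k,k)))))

First replace A → B with ¬A ∨ B.
  ~(~((forall m. exists n. (G(m,m) & D(n,m))) | ~(exists p. D(p,p))) | ~(~~(exists q. D(q,q)) | (exists k. exists l. (G(l,l) & D(k,k)))))
Move each ¬ inward, flipping quantifiers it crosses:
  ((forall m. exists n. (G(m,m) & D(n,m))) | (forall p. ~D(p,p))) & ((exists q. D(q,q)) | (exists k. exists l. (G(l,l) & D(k,k))))
All bound variables are already distinct, so no renaming is needed.
Pull the quantifiers to the front (each side's bound variable is not free in the other side):
  forall m. exists n. forall p. exists q. exists k. exists l. ((G(m,m) & D(n,m) | ~D(p,p)) & (D(q,q) | G(l,l) & D(k,k)))

forall m. exists n. forall p. exists q. exists k. exists l. ((G(m,m) & D(n,m) | ~D(p,p)) & (D(q,q) | G(l,l) & D(k,k)))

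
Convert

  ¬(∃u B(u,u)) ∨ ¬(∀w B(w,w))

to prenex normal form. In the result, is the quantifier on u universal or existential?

universal

Drive negations inward (¬∀x A ≡ ∃x ¬A, ¬∃x A ≡ ∀x ¬A, De Morgan for ∧/∨):
  (∀u ¬B(u,u)) ∨ (∃w ¬B(w,w))
Finally move all quantifiers to the prefix:
  ∀u ∃w (¬B(u,u) ∨ ¬B(w,w))
The quantifier ∃u sits under an odd number of negations, so it flips to ∀u.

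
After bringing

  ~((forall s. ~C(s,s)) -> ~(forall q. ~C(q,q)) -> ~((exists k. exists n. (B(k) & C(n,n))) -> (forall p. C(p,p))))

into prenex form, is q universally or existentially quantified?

First replace A → B with ¬A ∨ B.
  ~(~(forall s. ~C(s,s)) | ~~(forall q. ~C(q,q)) | ~(~(exists k. exists n. (B(k) & C(n,n))) | (forall p. C(p,p))))
Move each ¬ inward, flipping quantifiers it crosses:
  (forall s. ~C(s,s)) & (exists q. C(q,q)) & ((forall k. forall n. (~B(k) | ~C(n,n))) | (forall p. C(p,p)))
All bound variables are already distinct, so no renaming is needed.
Pull the quantifiers to the front (each side's bound variable is not free in the other side):
  forall s. exists q. forall k. forall n. forall p. (~C(s,s) & C(q,q) & (~B(k) | ~C(n,n) | C(p,p)))
The quantifier forall q sits under an odd number of negations (counting the antecedent side of each →), so it flips to exists q.

existential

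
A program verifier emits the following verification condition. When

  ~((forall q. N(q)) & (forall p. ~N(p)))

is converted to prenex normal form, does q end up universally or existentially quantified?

existential

Push ¬ through the quantifiers and connectives to reach negation normal form:
  (exists q. ~N(q)) | (exists p. N(p))
All bound variables are already distinct, so no renaming is needed.
Finally move all quantifiers to the prefix:
  exists q. exists p. (~N(q) | N(p))
The quantifier forall q sits under an odd number of negations, so it flips to exists q.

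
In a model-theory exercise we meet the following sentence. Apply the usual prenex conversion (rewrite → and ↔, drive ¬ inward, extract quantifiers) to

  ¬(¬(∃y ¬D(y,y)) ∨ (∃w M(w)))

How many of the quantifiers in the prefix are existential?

1

Move each ¬ inward, flipping quantifiers it crosses:
  (∃y ¬D(y,y)) ∧ (∀w ¬M(w))
Extract every quantifier outward, since the variables are now distinct and don't occur free across branches:
  ∃y ∀w (¬D(y,y) ∧ ¬M(w))
The prefix is ∃y ∀w: 1 universal, 1 existential.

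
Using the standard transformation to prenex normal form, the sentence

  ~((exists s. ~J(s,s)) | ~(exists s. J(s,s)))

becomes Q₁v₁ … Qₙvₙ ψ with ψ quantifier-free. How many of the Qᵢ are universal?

1

Push ¬ through the quantifiers and connectives to reach negation normal form:
  (forall s. J(s,s)) & (exists s. J(s,s))
Standardize variables apart so no two quantifiers bind the same name: s↦z.
  (forall s. J(s,s)) & (exists z. J(z,z))
Pull the quantifiers to the front (each side's bound variable is not free in the other side):
  forall s. exists z. (J(s,s) & J(z,z))
The prefix is forall s exists z: 1 universal, 1 existential.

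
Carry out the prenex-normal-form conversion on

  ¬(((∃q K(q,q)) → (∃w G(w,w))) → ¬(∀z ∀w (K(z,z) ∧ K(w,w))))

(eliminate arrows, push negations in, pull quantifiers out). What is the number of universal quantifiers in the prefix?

Eliminate → and ↔ using ¬ and ∨.
  ¬(¬(¬(∃q K(q,q)) ∨ (∃w G(w,w))) ∨ ¬(∀z ∀w (K(z,z) ∧ K(w,w))))
Push ¬ through the quantifiers and connectives to reach negation normal form:
  ((∀q ¬K(q,q)) ∨ (∃w G(w,w))) ∧ (∀z ∀w (K(z,z) ∧ K(w,w)))
Give each quantifier a distinct variable: w↦a.
  ((∀q ¬K(q,q)) ∨ (∃w G(w,w))) ∧ (∀z ∀a (K(z,z) ∧ K(a,a)))
Finally move all quantifiers to the prefix:
  ∀q ∃w ∀z ∀a ((¬K(q,q) ∨ G(w,w)) ∧ K(z,z) ∧ K(a,a))
The prefix is ∀q ∃w ∀z ∀a: 3 universal, 1 existential.

3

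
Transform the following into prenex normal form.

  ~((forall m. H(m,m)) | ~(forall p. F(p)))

Drive negations inward (¬∀x A ≡ ∃x ¬A, ¬∃x A ≡ ∀x ¬A, De Morgan for ∧/∨):
  (exists m. ~H(m,m)) & (forall p. F(p))
All bound variables are already distinct, so no renaming is needed.
Pull the quantifiers to the front (each side's bound variable is not free in the other side):
  exists m. forall p. (~H(m,m) & F(p))

exists m. forall p. (~H(m,m) & F(p))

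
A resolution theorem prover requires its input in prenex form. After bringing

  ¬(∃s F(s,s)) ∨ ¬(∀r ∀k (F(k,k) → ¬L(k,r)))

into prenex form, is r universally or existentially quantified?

Eliminate → and ↔ using ¬ and ∨.
  ¬(∃s F(s,s)) ∨ ¬(∀r ∀k (¬F(k,k) ∨ ¬L(k,r)))
Drive negations inward (¬∀x A ≡ ∃x ¬A, ¬∃x A ≡ ∀x ¬A, De Morgan for ∧/∨):
  (∀s ¬F(s,s)) ∨ (∃r ∃k (F(k,k) ∧ L(k,r)))
All bound variables are already distinct, so no renaming is needed.
Pull the quantifiers to the front (each side's bound variable is not free in the other side):
  ∀s ∃r ∃k (¬F(s,s) ∨ F(k,k) ∧ L(k,r))
The quantifier ∀r sits under an odd number of negations (counting the antecedent side of each →), so it flips to ∃r.

existential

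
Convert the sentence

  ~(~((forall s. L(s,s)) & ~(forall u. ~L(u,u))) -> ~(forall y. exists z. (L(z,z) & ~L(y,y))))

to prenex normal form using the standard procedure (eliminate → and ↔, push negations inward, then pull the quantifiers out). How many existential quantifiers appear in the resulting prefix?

First replace A → B with ¬A ∨ B.
  ~(~~((forall s. L(s,s)) & ~(forall u. ~L(u,u))) | ~(forall y. exists z. (L(z,z) & ~L(y,y))))
Push ¬ through the quantifiers and connectives to reach negation normal form:
  ((exists s. ~L(s,s)) | (forall u. ~L(u,u))) & (forall y. exists z. (L(z,z) & ~L(y,y)))
Finally move all quantifiers to the prefix:
  exists s. forall u. forall y. exists z. ((~L(s,s) | ~L(u,u)) & L(z,z) & ~L(y,y))
The prefix is exists s forall u forall y exists z: 2 universal, 2 existential.

2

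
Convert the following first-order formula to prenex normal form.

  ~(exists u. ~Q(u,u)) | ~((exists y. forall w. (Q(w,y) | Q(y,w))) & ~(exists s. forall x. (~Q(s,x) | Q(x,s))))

forall u. forall y. exists w. exists s. forall x. (Q(u,u) | ~Q(w,y) & ~Q(y,w) | ~Q(s,x) | Q(x,s))

Drive negations inward (¬∀x A ≡ ∃x ¬A, ¬∃x A ≡ ∀x ¬A, De Morgan for ∧/∨):
  (forall u. Q(u,u)) | (forall y. exists w. (~Q(w,y) & ~Q(y,w))) | (exists s. forall x. (~Q(s,x) | Q(x,s)))
Extract every quantifier outward, since the variables are now distinct and don't occur free across branches:
  forall u. forall y. exists w. exists s. forall x. (Q(u,u) | ~Q(w,y) & ~Q(y,w) | ~Q(s,x) | Q(x,s))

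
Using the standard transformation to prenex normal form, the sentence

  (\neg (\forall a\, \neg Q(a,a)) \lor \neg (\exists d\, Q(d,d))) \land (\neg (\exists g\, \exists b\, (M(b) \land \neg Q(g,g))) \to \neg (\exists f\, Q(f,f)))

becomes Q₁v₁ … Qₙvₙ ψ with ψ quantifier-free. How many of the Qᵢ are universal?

Rewrite implications/biconditionals: A → B as ¬A ∨ B.
  (\neg (\forall a\, \neg Q(a,a)) \lor \neg (\exists d\, Q(d,d))) \land (\neg \neg (\exists g\, \exists b\, (M(b) \land \neg Q(g,g))) \lor \neg (\exists f\, Q(f,f)))
Move each ¬ inward, flipping quantifiers it crosses:
  ((\exists a\, Q(a,a)) \lor (\forall d\, \neg Q(d,d))) \land ((\exists g\, \exists b\, (M(b) \land \neg Q(g,g))) \lor (\forall f\, \neg Q(f,f)))
All bound variables are already distinct, so no renaming is needed.
Finally move all quantifiers to the prefix:
  \exists a\, \forall d\, \exists g\, \exists b\, \forall f\, ((Q(a,a) \lor \neg Q(d,d)) \land (M(b) \land \neg Q(g,g) \lor \neg Q(f,f)))
The prefix is \exists a \forall d \exists g \exists b \forall f: 2 universal, 3 existential.

2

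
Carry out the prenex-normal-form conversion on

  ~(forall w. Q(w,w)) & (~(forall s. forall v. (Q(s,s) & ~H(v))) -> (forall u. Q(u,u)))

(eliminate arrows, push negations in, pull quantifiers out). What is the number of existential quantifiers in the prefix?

First replace A → B with ¬A ∨ B.
  ~(forall w. Q(w,w)) & (~~(forall s. forall v. (Q(s,s) & ~H(v))) | (forall u. Q(u,u)))
Push ¬ through the quantifiers and connectives to reach negation normal form:
  (exists w. ~Q(w,w)) & ((forall s. forall v. (Q(s,s) & ~H(v))) | (forall u. Q(u,u)))
All bound variables are already distinct, so no renaming is needed.
Extract every quantifier outward, since the variables are now distinct and don't occur free across branches:
  exists w. forall s. forall v. forall u. (~Q(w,w) & (Q(s,s) & ~H(v) | Q(u,u)))
The prefix is exists w forall s forall v forall u: 3 universal, 1 existential.

1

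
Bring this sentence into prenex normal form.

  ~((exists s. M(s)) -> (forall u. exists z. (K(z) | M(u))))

First replace A → B with ¬A ∨ B.
  ~(~(exists s. M(s)) | (forall u. exists z. (K(z) | M(u))))
Move each ¬ inward, flipping quantifiers it crosses:
  (exists s. M(s)) & (exists u. forall z. (~K(z) & ~M(u)))
Finally move all quantifiers to the prefix:
  exists s. exists u. forall z. (M(s) & ~K(z) & ~M(u))

exists s. exists u. forall z. (M(s) & ~K(z) & ~M(u))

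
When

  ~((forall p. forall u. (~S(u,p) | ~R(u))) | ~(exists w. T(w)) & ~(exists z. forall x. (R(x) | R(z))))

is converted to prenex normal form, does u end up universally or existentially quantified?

Push ¬ through the quantifiers and connectives to reach negation normal form:
  (exists p. exists u. (S(u,p) & R(u))) & ((exists w. T(w)) | (exists z. forall x. (R(x) | R(z))))
All bound variables are already distinct, so no renaming is needed.
Extract every quantifier outward, since the variables are now distinct and don't occur free across branches:
  exists p. exists u. exists w. exists z. forall x. (S(u,p) & R(u) & (T(w) | R(x) | R(z)))
The quantifier forall u sits under an odd number of negations, so it flips to exists u.

existential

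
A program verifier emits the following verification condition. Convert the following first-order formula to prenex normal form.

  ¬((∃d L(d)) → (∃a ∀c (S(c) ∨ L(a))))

∃d ∀a ∃c (L(d) ∧ ¬S(c) ∧ ¬L(a))

First replace A → B with ¬A ∨ B.
  ¬(¬(∃d L(d)) ∨ (∃a ∀c (S(c) ∨ L(a))))
Drive negations inward (¬∀x A ≡ ∃x ¬A, ¬∃x A ≡ ∀x ¬A, De Morgan for ∧/∨):
  (∃d L(d)) ∧ (∀a ∃c (¬S(c) ∧ ¬L(a)))
All bound variables are already distinct, so no renaming is needed.
Extract every quantifier outward, since the variables are now distinct and don't occur free across branches:
  ∃d ∀a ∃c (L(d) ∧ ¬S(c) ∧ ¬L(a))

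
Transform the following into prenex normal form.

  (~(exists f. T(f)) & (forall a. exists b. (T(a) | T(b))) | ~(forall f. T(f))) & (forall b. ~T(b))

Drive negations inward (¬∀x A ≡ ∃x ¬A, ¬∃x A ≡ ∀x ¬A, De Morgan for ∧/∨):
  ((forall f. ~T(f)) & (forall a. exists b. (T(a) | T(b))) | (exists f. ~T(f))) & (forall b. ~T(b))
Rename bound variables to avoid capture: f↦u1, b↦p.
  ((forall f. ~T(f)) & (forall a. exists b. (T(a) | T(b))) | (exists u1. ~T(u1))) & (forall p. ~T(p))
Pull the quantifiers to the front (each side's bound variable is not free in the other side):
  forall f. forall a. exists b. exists u1. forall p. ((~T(f) & (T(a) | T(b)) | ~T(u1)) & ~T(p))

forall f. forall a. exists b. exists u1. forall p. ((~T(f) & (T(a) | T(b)) | ~T(u1)) & ~T(p))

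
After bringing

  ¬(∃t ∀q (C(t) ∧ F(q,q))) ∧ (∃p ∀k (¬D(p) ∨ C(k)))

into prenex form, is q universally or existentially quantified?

existential

Push ¬ through the quantifiers and connectives to reach negation normal form:
  (∀t ∃q (¬C(t) ∨ ¬F(q,q))) ∧ (∃p ∀k (¬D(p) ∨ C(k)))
Extract every quantifier outward, since the variables are now distinct and don't occur free across branches:
  ∀t ∃q ∃p ∀k ((¬C(t) ∨ ¬F(q,q)) ∧ (¬D(p) ∨ C(k)))
The quantifier ∀q sits under an odd number of negations, so it flips to ∃q.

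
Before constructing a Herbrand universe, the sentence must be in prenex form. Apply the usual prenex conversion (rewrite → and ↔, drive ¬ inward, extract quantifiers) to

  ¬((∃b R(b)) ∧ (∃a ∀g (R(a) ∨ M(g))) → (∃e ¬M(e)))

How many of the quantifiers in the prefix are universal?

First replace A → B with ¬A ∨ B.
  ¬(¬((∃b R(b)) ∧ (∃a ∀g (R(a) ∨ M(g)))) ∨ (∃e ¬M(e)))
Move each ¬ inward, flipping quantifiers it crosses:
  (∃b R(b)) ∧ (∃a ∀g (R(a) ∨ M(g))) ∧ (∀e M(e))
All bound variables are already distinct, so no renaming is needed.
Extract every quantifier outward, since the variables are now distinct and don't occur free across branches:
  ∃b ∃a ∀g ∀e (R(b) ∧ (R(a) ∨ M(g)) ∧ M(e))
The prefix is ∃b ∃a ∀g ∀e: 2 universal, 2 existential.

2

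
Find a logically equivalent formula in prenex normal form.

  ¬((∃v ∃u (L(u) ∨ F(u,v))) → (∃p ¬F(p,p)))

Rewrite implications/biconditionals: A → B as ¬A ∨ B.
  ¬(¬(∃v ∃u (L(u) ∨ F(u,v))) ∨ (∃p ¬F(p,p)))
Push ¬ through the quantifiers and connectives to reach negation normal form:
  (∃v ∃u (L(u) ∨ F(u,v))) ∧ (∀p F(p,p))
All bound variables are already distinct, so no renaming is needed.
Extract every quantifier outward, since the variables are now distinct and don't occur free across branches:
  ∃v ∃u ∀p ((L(u) ∨ F(u,v)) ∧ F(p,p))

∃v ∃u ∀p ((L(u) ∨ F(u,v)) ∧ F(p,p))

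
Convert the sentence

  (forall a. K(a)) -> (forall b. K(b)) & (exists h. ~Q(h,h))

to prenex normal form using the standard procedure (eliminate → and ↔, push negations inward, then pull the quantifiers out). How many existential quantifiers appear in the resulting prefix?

2

Eliminate → and ↔ using ¬ and ∨.
  ~(forall a. K(a)) | (forall b. K(b)) & (exists h. ~Q(h,h))
Push ¬ through the quantifiers and connectives to reach negation normal form:
  (exists a. ~K(a)) | (forall b. K(b)) & (exists h. ~Q(h,h))
Extract every quantifier outward, since the variables are now distinct and don't occur free across branches:
  exists a. forall b. exists h. (~K(a) | K(b) & ~Q(h,h))
The prefix is exists a forall b exists h: 1 universal, 2 existential.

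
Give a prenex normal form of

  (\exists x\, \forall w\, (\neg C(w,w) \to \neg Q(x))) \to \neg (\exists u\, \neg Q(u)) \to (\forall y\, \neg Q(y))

\forall x\, \exists w\, \exists u\, \forall y\, (\neg C(w,w) \land Q(x) \lor \neg Q(u) \lor \neg Q(y))

Eliminate → and ↔ using ¬ and ∨.
  \neg (\exists x\, \forall w\, (\neg \neg C(w,w) \lor \neg Q(x))) \lor \neg \neg (\exists u\, \neg Q(u)) \lor (\forall y\, \neg Q(y))
Push ¬ through the quantifiers and connectives to reach negation normal form:
  (\forall x\, \exists w\, (\neg C(w,w) \land Q(x))) \lor (\exists u\, \neg Q(u)) \lor (\forall y\, \neg Q(y))
All bound variables are already distinct, so no renaming is needed.
Finally move all quantifiers to the prefix:
  \forall x\, \exists w\, \exists u\, \forall y\, (\neg C(w,w) \land Q(x) \lor \neg Q(u) \lor \neg Q(y))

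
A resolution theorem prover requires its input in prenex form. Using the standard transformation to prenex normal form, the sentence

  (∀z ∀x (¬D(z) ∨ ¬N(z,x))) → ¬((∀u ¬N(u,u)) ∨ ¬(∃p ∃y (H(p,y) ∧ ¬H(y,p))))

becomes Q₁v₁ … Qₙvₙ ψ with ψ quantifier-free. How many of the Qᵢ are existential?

Rewrite implications/biconditionals: A → B as ¬A ∨ B.
  ¬(∀z ∀x (¬D(z) ∨ ¬N(z,x))) ∨ ¬((∀u ¬N(u,u)) ∨ ¬(∃p ∃y (H(p,y) ∧ ¬H(y,p))))
Move each ¬ inward, flipping quantifiers it crosses:
  (∃z ∃x (D(z) ∧ N(z,x))) ∨ (∃u N(u,u)) ∧ (∃p ∃y (H(p,y) ∧ ¬H(y,p)))
All bound variables are already distinct, so no renaming is needed.
Pull the quantifiers to the front (each side's bound variable is not free in the other side):
  ∃z ∃x ∃u ∃p ∃y (D(z) ∧ N(z,x) ∨ N(u,u) ∧ H(p,y) ∧ ¬H(y,p))
The prefix is ∃z ∃x ∃u ∃p ∃y: 0 universal, 5 existential.

5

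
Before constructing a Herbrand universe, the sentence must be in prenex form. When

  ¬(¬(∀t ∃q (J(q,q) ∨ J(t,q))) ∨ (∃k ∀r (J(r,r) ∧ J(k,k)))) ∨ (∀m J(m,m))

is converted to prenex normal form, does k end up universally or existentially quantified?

Move each ¬ inward, flipping quantifiers it crosses:
  (∀t ∃q (J(q,q) ∨ J(t,q))) ∧ (∀k ∃r (¬J(r,r) ∨ ¬J(k,k))) ∨ (∀m J(m,m))
Pull the quantifiers to the front (each side's bound variable is not free in the other side):
  ∀t ∃q ∀k ∃r ∀m ((J(q,q) ∨ J(t,q)) ∧ (¬J(r,r) ∨ ¬J(k,k)) ∨ J(m,m))
The quantifier ∃k sits under an odd number of negations, so it flips to ∀k.

universal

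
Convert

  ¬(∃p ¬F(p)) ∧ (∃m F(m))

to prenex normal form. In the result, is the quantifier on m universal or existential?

Push ¬ through the quantifiers and connectives to reach negation normal form:
  (∀p F(p)) ∧ (∃m F(m))
All bound variables are already distinct, so no renaming is needed.
Extract every quantifier outward, since the variables are now distinct and don't occur free across branches:
  ∀p ∃m (F(p) ∧ F(m))
The quantifier ∃m sits under an even number of negations, so it remains existential.

existential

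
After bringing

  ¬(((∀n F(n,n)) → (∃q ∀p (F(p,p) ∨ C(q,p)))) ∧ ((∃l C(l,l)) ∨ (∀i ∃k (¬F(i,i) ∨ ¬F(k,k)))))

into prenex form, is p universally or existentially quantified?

First replace A → B with ¬A ∨ B.
  ¬((¬(∀n F(n,n)) ∨ (∃q ∀p (F(p,p) ∨ C(q,p)))) ∧ ((∃l C(l,l)) ∨ (∀i ∃k (¬F(i,i) ∨ ¬F(k,k)))))
Drive negations inward (¬∀x A ≡ ∃x ¬A, ¬∃x A ≡ ∀x ¬A, De Morgan for ∧/∨):
  (∀n F(n,n)) ∧ (∀q ∃p (¬F(p,p) ∧ ¬C(q,p))) ∨ (∀l ¬C(l,l)) ∧ (∃i ∀k (F(i,i) ∧ F(k,k)))
All bound variables are already distinct, so no renaming is needed.
Extract every quantifier outward, since the variables are now distinct and don't occur free across branches:
  ∀n ∀q ∃p ∀l ∃i ∀k (F(n,n) ∧ ¬F(p,p) ∧ ¬C(q,p) ∨ ¬C(l,l) ∧ F(i,i) ∧ F(k,k))
The quantifier ∀p sits under an odd number of negations (counting the antecedent side of each →), so it flips to ∃p.

existential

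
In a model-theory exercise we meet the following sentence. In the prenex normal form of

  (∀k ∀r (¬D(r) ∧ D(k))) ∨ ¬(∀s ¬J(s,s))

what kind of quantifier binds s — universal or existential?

existential

Push ¬ through the quantifiers and connectives to reach negation normal form:
  (∀k ∀r (¬D(r) ∧ D(k))) ∨ (∃s J(s,s))
Extract every quantifier outward, since the variables are now distinct and don't occur free across branches:
  ∀k ∀r ∃s (¬D(r) ∧ D(k) ∨ J(s,s))
The quantifier ∀s sits under an odd number of negations, so it flips to ∃s.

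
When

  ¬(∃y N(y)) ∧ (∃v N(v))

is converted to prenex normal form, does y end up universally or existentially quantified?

Push ¬ through the quantifiers and connectives to reach negation normal form:
  (∀y ¬N(y)) ∧ (∃v N(v))
All bound variables are already distinct, so no renaming is needed.
Extract every quantifier outward, since the variables are now distinct and don't occur free across branches:
  ∀y ∃v (¬N(y) ∧ N(v))
The quantifier ∃y sits under an odd number of negations, so it flips to ∀y.

universal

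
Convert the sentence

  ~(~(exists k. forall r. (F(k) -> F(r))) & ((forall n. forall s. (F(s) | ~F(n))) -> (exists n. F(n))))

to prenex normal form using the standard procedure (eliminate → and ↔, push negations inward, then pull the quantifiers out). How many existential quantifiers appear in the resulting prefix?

1

First replace A → B with ¬A ∨ B.
  ~(~(exists k. forall r. (~F(k) | F(r))) & (~(forall n. forall s. (F(s) | ~F(n))) | (exists n. F(n))))
Drive negations inward (¬∀x A ≡ ∃x ¬A, ¬∃x A ≡ ∀x ¬A, De Morgan for ∧/∨):
  (exists k. forall r. (~F(k) | F(r))) | (forall n. forall s. (F(s) | ~F(n))) & (forall n. ~F(n))
Rename bound variables to avoid capture: n↦x1.
  (exists k. forall r. (~F(k) | F(r))) | (forall n. forall s. (F(s) | ~F(n))) & (forall x1. ~F(x1))
Finally move all quantifiers to the prefix:
  exists k. forall r. forall n. forall s. forall x1. (~F(k) | F(r) | (F(s) | ~F(n)) & ~F(x1))
The prefix is exists k forall r forall n forall s forall x1: 4 universal, 1 existential.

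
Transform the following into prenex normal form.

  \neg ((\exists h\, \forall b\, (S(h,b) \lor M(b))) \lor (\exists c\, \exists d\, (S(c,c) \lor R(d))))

\forall h\, \exists b\, \forall c\, \forall d\, (\neg S(h,b) \land \neg M(b) \land \neg S(c,c) \land \neg R(d))

Drive negations inward (¬∀x A ≡ ∃x ¬A, ¬∃x A ≡ ∀x ¬A, De Morgan for ∧/∨):
  (\forall h\, \exists b\, (\neg S(h,b) \land \neg M(b))) \land (\forall c\, \forall d\, (\neg S(c,c) \land \neg R(d)))
Extract every quantifier outward, since the variables are now distinct and don't occur free across branches:
  \forall h\, \exists b\, \forall c\, \forall d\, (\neg S(h,b) \land \neg M(b) \land \neg S(c,c) \land \neg R(d))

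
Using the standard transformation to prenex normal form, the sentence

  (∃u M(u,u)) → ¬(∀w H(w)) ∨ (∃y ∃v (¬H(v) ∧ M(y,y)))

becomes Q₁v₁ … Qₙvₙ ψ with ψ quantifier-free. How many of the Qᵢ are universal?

Eliminate → and ↔ using ¬ and ∨.
  ¬(∃u M(u,u)) ∨ ¬(∀w H(w)) ∨ (∃y ∃v (¬H(v) ∧ M(y,y)))
Drive negations inward (¬∀x A ≡ ∃x ¬A, ¬∃x A ≡ ∀x ¬A, De Morgan for ∧/∨):
  (∀u ¬M(u,u)) ∨ (∃w ¬H(w)) ∨ (∃y ∃v (¬H(v) ∧ M(y,y)))
All bound variables are already distinct, so no renaming is needed.
Extract every quantifier outward, since the variables are now distinct and don't occur free across branches:
  ∀u ∃w ∃y ∃v (¬M(u,u) ∨ ¬H(w) ∨ ¬H(v) ∧ M(y,y))
The prefix is ∀u ∃w ∃y ∃v: 1 universal, 3 existential.

1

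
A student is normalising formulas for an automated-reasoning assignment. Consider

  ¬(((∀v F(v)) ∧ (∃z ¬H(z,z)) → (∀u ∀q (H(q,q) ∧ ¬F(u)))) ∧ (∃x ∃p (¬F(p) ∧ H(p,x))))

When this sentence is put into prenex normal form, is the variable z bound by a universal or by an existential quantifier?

Eliminate → and ↔ using ¬ and ∨.
  ¬((¬((∀v F(v)) ∧ (∃z ¬H(z,z))) ∨ (∀u ∀q (H(q,q) ∧ ¬F(u)))) ∧ (∃x ∃p (¬F(p) ∧ H(p,x))))
Drive negations inward (¬∀x A ≡ ∃x ¬A, ¬∃x A ≡ ∀x ¬A, De Morgan for ∧/∨):
  (∀v F(v)) ∧ (∃z ¬H(z,z)) ∧ (∃u ∃q (¬H(q,q) ∨ F(u))) ∨ (∀x ∀p (F(p) ∨ ¬H(p,x)))
All bound variables are already distinct, so no renaming is needed.
Finally move all quantifiers to the prefix:
  ∀v ∃z ∃u ∃q ∀x ∀p (F(v) ∧ ¬H(z,z) ∧ (¬H(q,q) ∨ F(u)) ∨ F(p) ∨ ¬H(p,x))
The quantifier ∃z sits under an even number of negations (counting the antecedent side of each →), so it remains existential.

existential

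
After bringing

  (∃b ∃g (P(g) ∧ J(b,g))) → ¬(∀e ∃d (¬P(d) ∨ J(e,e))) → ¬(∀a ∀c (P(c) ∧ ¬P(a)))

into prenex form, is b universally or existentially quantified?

universal

Eliminate → and ↔ using ¬ and ∨.
  ¬(∃b ∃g (P(g) ∧ J(b,g))) ∨ ¬¬(∀e ∃d (¬P(d) ∨ J(e,e))) ∨ ¬(∀a ∀c (P(c) ∧ ¬P(a)))
Push ¬ through the quantifiers and connectives to reach negation normal form:
  (∀b ∀g (¬P(g) ∨ ¬J(b,g))) ∨ (∀e ∃d (¬P(d) ∨ J(e,e))) ∨ (∃a ∃c (¬P(c) ∨ P(a)))
All bound variables are already distinct, so no renaming is needed.
Extract every quantifier outward, since the variables are now distinct and don't occur free across branches:
  ∀b ∀g ∀e ∃d ∃a ∃c (¬P(g) ∨ ¬J(b,g) ∨ ¬P(d) ∨ J(e,e) ∨ ¬P(c) ∨ P(a))
The quantifier ∃b sits under an odd number of negations (counting the antecedent side of each →), so it flips to ∀b.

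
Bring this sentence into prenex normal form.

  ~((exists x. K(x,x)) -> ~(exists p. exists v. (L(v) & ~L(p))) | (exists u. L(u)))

exists x. exists p. exists v. forall u. (K(x,x) & L(v) & ~L(p) & ~L(u))

First replace A → B with ¬A ∨ B.
  ~(~(exists x. K(x,x)) | ~(exists p. exists v. (L(v) & ~L(p))) | (exists u. L(u)))
Push ¬ through the quantifiers and connectives to reach negation normal form:
  (exists x. K(x,x)) & (exists p. exists v. (L(v) & ~L(p))) & (forall u. ~L(u))
Pull the quantifiers to the front (each side's bound variable is not free in the other side):
  exists x. exists p. exists v. forall u. (K(x,x) & L(v) & ~L(p) & ~L(u))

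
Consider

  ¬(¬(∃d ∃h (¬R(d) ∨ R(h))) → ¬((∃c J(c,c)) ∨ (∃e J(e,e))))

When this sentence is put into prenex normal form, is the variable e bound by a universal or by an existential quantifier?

existential

Eliminate → and ↔ using ¬ and ∨.
  ¬(¬¬(∃d ∃h (¬R(d) ∨ R(h))) ∨ ¬((∃c J(c,c)) ∨ (∃e J(e,e))))
Drive negations inward (¬∀x A ≡ ∃x ¬A, ¬∃x A ≡ ∀x ¬A, De Morgan for ∧/∨):
  (∀d ∀h (R(d) ∧ ¬R(h))) ∧ ((∃c J(c,c)) ∨ (∃e J(e,e)))
All bound variables are already distinct, so no renaming is needed.
Finally move all quantifiers to the prefix:
  ∀d ∀h ∃c ∃e (R(d) ∧ ¬R(h) ∧ (J(c,c) ∨ J(e,e)))
The quantifier ∃e sits under an even number of negations (counting the antecedent side of each →), so it remains existential.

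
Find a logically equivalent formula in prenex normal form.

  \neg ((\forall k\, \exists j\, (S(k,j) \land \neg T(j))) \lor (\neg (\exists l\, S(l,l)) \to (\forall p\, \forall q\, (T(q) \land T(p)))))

Eliminate → and ↔ using ¬ and ∨.
  \neg ((\forall k\, \exists j\, (S(k,j) \land \neg T(j))) \lor \neg \neg (\exists l\, S(l,l)) \lor (\forall p\, \forall q\, (T(q) \land T(p))))
Move each ¬ inward, flipping quantifiers it crosses:
  (\exists k\, \forall j\, (\neg S(k,j) \lor T(j))) \land (\forall l\, \neg S(l,l)) \land (\exists p\, \exists q\, (\neg T(q) \lor \neg T(p)))
All bound variables are already distinct, so no renaming is needed.
Pull the quantifiers to the front (each side's bound variable is not free in the other side):
  \exists k\, \forall j\, \forall l\, \exists p\, \exists q\, ((\neg S(k,j) \lor T(j)) \land \neg S(l,l) \land (\neg T(q) \lor \neg T(p)))

\exists k\, \forall j\, \forall l\, \exists p\, \exists q\, ((\neg S(k,j) \lor T(j)) \land \neg S(l,l) \land (\neg T(q) \lor \neg T(p)))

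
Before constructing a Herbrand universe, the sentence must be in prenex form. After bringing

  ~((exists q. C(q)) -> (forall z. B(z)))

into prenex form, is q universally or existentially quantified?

existential

First replace A → B with ¬A ∨ B.
  ~(~(exists q. C(q)) | (forall z. B(z)))
Move each ¬ inward, flipping quantifiers it crosses:
  (exists q. C(q)) & (exists z. ~B(z))
All bound variables are already distinct, so no renaming is needed.
Extract every quantifier outward, since the variables are now distinct and don't occur free across branches:
  exists q. exists z. (C(q) & ~B(z))
The quantifier exists q sits under an even number of negations (counting the antecedent side of each →), so it remains existential.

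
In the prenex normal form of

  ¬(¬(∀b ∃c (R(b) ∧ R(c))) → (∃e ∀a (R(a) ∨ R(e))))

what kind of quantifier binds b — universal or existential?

Eliminate → and ↔ using ¬ and ∨.
  ¬(¬¬(∀b ∃c (R(b) ∧ R(c))) ∨ (∃e ∀a (R(a) ∨ R(e))))
Drive negations inward (¬∀x A ≡ ∃x ¬A, ¬∃x A ≡ ∀x ¬A, De Morgan for ∧/∨):
  (∃b ∀c (¬R(b) ∨ ¬R(c))) ∧ (∀e ∃a (¬R(a) ∧ ¬R(e)))
Extract every quantifier outward, since the variables are now distinct and don't occur free across branches:
  ∃b ∀c ∀e ∃a ((¬R(b) ∨ ¬R(c)) ∧ ¬R(a) ∧ ¬R(e))
The quantifier ∀b sits under an odd number of negations (counting the antecedent side of each →), so it flips to ∃b.

existential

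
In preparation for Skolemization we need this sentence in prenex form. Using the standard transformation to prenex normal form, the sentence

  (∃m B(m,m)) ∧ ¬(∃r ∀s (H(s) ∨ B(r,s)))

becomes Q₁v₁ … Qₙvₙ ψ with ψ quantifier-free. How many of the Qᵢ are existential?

2

Push ¬ through the quantifiers and connectives to reach negation normal form:
  (∃m B(m,m)) ∧ (∀r ∃s (¬H(s) ∧ ¬B(r,s)))
Pull the quantifiers to the front (each side's bound variable is not free in the other side):
  ∃m ∀r ∃s (B(m,m) ∧ ¬H(s) ∧ ¬B(r,s))
The prefix is ∃m ∀r ∃s: 1 universal, 2 existential.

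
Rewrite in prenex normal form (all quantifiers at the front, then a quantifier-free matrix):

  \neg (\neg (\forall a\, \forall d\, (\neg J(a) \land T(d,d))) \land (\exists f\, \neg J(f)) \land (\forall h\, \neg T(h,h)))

\forall a\, \forall d\, \forall f\, \exists h\, (\neg J(a) \land T(d,d) \lor J(f) \lor T(h,h))

Push ¬ through the quantifiers and connectives to reach negation normal form:
  (\forall a\, \forall d\, (\neg J(a) \land T(d,d))) \lor (\forall f\, J(f)) \lor (\exists h\, T(h,h))
Pull the quantifiers to the front (each side's bound variable is not free in the other side):
  \forall a\, \forall d\, \forall f\, \exists h\, (\neg J(a) \land T(d,d) \lor J(f) \lor T(h,h))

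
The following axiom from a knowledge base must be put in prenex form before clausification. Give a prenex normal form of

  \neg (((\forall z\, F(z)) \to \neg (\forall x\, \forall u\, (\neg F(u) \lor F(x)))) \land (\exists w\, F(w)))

\forall z\, \forall x\, \forall u\, \forall w\, (F(z) \land (\neg F(u) \lor F(x)) \lor \neg F(w))

Eliminate → and ↔ using ¬ and ∨.
  \neg ((\neg (\forall z\, F(z)) \lor \neg (\forall x\, \forall u\, (\neg F(u) \lor F(x)))) \land (\exists w\, F(w)))
Drive negations inward (¬∀x A ≡ ∃x ¬A, ¬∃x A ≡ ∀x ¬A, De Morgan for ∧/∨):
  (\forall z\, F(z)) \land (\forall x\, \forall u\, (\neg F(u) \lor F(x))) \lor (\forall w\, \neg F(w))
Finally move all quantifiers to the prefix:
  \forall z\, \forall x\, \forall u\, \forall w\, (F(z) \land (\neg F(u) \lor F(x)) \lor \neg F(w))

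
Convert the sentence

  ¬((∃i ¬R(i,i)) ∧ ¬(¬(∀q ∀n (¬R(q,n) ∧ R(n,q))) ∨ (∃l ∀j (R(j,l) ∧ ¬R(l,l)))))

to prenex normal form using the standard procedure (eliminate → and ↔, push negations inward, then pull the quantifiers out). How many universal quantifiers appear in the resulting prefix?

2

Move each ¬ inward, flipping quantifiers it crosses:
  (∀i R(i,i)) ∨ (∃q ∃n (R(q,n) ∨ ¬R(n,q))) ∨ (∃l ∀j (R(j,l) ∧ ¬R(l,l)))
All bound variables are already distinct, so no renaming is needed.
Pull the quantifiers to the front (each side's bound variable is not free in the other side):
  ∀i ∃q ∃n ∃l ∀j (R(i,i) ∨ R(q,n) ∨ ¬R(n,q) ∨ R(j,l) ∧ ¬R(l,l))
The prefix is ∀i ∃q ∃n ∃l ∀j: 2 universal, 3 existential.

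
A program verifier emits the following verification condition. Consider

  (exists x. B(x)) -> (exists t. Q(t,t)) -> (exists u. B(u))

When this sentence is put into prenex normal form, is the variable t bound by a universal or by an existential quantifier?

Rewrite implications/biconditionals: A → B as ¬A ∨ B.
  ~(exists x. B(x)) | ~(exists t. Q(t,t)) | (exists u. B(u))
Push ¬ through the quantifiers and connectives to reach negation normal form:
  (forall x. ~B(x)) | (forall t. ~Q(t,t)) | (exists u. B(u))
All bound variables are already distinct, so no renaming is needed.
Extract every quantifier outward, since the variables are now distinct and don't occur free across branches:
  forall x. forall t. exists u. (~B(x) | ~Q(t,t) | B(u))
The quantifier exists t sits under an odd number of negations (counting the antecedent side of each →), so it flips to forall t.

universal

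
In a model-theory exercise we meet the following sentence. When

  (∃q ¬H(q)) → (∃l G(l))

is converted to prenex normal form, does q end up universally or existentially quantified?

universal

Eliminate → and ↔ using ¬ and ∨.
  ¬(∃q ¬H(q)) ∨ (∃l G(l))
Push ¬ through the quantifiers and connectives to reach negation normal form:
  (∀q H(q)) ∨ (∃l G(l))
All bound variables are already distinct, so no renaming is needed.
Pull the quantifiers to the front (each side's bound variable is not free in the other side):
  ∀q ∃l (H(q) ∨ G(l))
The quantifier ∃q sits under an odd number of negations (counting the antecedent side of each →), so it flips to ∀q.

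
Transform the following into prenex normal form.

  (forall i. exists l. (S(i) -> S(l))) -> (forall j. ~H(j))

exists i. forall l. forall j. (S(i) & ~S(l) | ~H(j))

Eliminate → and ↔ using ¬ and ∨.
  ~(forall i. exists l. (~S(i) | S(l))) | (forall j. ~H(j))
Move each ¬ inward, flipping quantifiers it crosses:
  (exists i. forall l. (S(i) & ~S(l))) | (forall j. ~H(j))
All bound variables are already distinct, so no renaming is needed.
Pull the quantifiers to the front (each side's bound variable is not free in the other side):
  exists i. forall l. forall j. (S(i) & ~S(l) | ~H(j))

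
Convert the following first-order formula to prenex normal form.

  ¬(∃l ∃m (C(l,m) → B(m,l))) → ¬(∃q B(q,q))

Eliminate → and ↔ using ¬ and ∨.
  ¬¬(∃l ∃m (¬C(l,m) ∨ B(m,l))) ∨ ¬(∃q B(q,q))
Drive negations inward (¬∀x A ≡ ∃x ¬A, ¬∃x A ≡ ∀x ¬A, De Morgan for ∧/∨):
  (∃l ∃m (¬C(l,m) ∨ B(m,l))) ∨ (∀q ¬B(q,q))
All bound variables are already distinct, so no renaming is needed.
Pull the quantifiers to the front (each side's bound variable is not free in the other side):
  ∃l ∃m ∀q (¬C(l,m) ∨ B(m,l) ∨ ¬B(q,q))

∃l ∃m ∀q (¬C(l,m) ∨ B(m,l) ∨ ¬B(q,q))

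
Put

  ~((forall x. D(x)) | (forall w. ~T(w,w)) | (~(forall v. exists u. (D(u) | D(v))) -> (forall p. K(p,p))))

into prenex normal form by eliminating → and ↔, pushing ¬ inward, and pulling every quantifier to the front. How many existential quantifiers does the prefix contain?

4

Eliminate → and ↔ using ¬ and ∨.
  ~((forall x. D(x)) | (forall w. ~T(w,w)) | ~~(forall v. exists u. (D(u) | D(v))) | (forall p. K(p,p)))
Push ¬ through the quantifiers and connectives to reach negation normal form:
  (exists x. ~D(x)) & (exists w. T(w,w)) & (exists v. forall u. (~D(u) & ~D(v))) & (exists p. ~K(p,p))
All bound variables are already distinct, so no renaming is needed.
Extract every quantifier outward, since the variables are now distinct and don't occur free across branches:
  exists x. exists w. exists v. forall u. exists p. (~D(x) & T(w,w) & ~D(u) & ~D(v) & ~K(p,p))
The prefix is exists x exists w exists v forall u exists p: 1 universal, 4 existential.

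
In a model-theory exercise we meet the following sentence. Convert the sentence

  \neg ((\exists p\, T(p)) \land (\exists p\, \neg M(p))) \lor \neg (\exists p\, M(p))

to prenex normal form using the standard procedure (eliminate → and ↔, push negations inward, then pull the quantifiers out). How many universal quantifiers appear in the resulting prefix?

Push ¬ through the quantifiers and connectives to reach negation normal form:
  (\forall p\, \neg T(p)) \lor (\forall p\, M(p)) \lor (\forall p\, \neg M(p))
Standardize variables apart so no two quantifiers bind the same name: p↦z, p↦y.
  (\forall p\, \neg T(p)) \lor (\forall z\, M(z)) \lor (\forall y\, \neg M(y))
Extract every quantifier outward, since the variables are now distinct and don't occur free across branches:
  \forall p\, \forall z\, \forall y\, (\neg T(p) \lor M(z) \lor \neg M(y))
The prefix is \forall p \forall z \forall y: 3 universal, 0 existential.

3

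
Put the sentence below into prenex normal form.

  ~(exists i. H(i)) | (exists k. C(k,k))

forall i. exists k. (~H(i) | C(k,k))

Move each ¬ inward, flipping quantifiers it crosses:
  (forall i. ~H(i)) | (exists k. C(k,k))
All bound variables are already distinct, so no renaming is needed.
Finally move all quantifiers to the prefix:
  forall i. exists k. (~H(i) | C(k,k))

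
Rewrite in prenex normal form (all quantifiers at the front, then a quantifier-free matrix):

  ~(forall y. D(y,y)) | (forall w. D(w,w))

exists y. forall w. (~D(y,y) | D(w,w))

Move each ¬ inward, flipping quantifiers it crosses:
  (exists y. ~D(y,y)) | (forall w. D(w,w))
Extract every quantifier outward, since the variables are now distinct and don't occur free across branches:
  exists y. forall w. (~D(y,y) | D(w,w))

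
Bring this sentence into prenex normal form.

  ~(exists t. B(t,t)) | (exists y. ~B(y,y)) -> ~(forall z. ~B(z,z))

exists t. forall y. exists z. (B(t,t) & B(y,y) | B(z,z))

First replace A → B with ¬A ∨ B.
  ~(~(exists t. B(t,t)) | (exists y. ~B(y,y))) | ~(forall z. ~B(z,z))
Move each ¬ inward, flipping quantifiers it crosses:
  (exists t. B(t,t)) & (forall y. B(y,y)) | (exists z. B(z,z))
Pull the quantifiers to the front (each side's bound variable is not free in the other side):
  exists t. forall y. exists z. (B(t,t) & B(y,y) | B(z,z))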